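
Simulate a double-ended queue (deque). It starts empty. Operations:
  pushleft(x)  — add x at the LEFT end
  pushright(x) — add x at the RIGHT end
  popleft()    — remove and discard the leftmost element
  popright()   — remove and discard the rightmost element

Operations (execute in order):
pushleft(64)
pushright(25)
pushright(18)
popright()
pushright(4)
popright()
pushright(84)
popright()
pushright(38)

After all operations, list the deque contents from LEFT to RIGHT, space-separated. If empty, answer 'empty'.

Answer: 64 25 38

Derivation:
pushleft(64): [64]
pushright(25): [64, 25]
pushright(18): [64, 25, 18]
popright(): [64, 25]
pushright(4): [64, 25, 4]
popright(): [64, 25]
pushright(84): [64, 25, 84]
popright(): [64, 25]
pushright(38): [64, 25, 38]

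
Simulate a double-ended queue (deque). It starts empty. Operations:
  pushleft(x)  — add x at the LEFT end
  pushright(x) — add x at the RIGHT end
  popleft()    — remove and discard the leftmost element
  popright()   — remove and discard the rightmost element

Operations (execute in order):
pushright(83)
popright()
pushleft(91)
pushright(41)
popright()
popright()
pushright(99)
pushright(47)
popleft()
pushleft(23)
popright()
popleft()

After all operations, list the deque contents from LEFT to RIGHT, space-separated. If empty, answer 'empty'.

pushright(83): [83]
popright(): []
pushleft(91): [91]
pushright(41): [91, 41]
popright(): [91]
popright(): []
pushright(99): [99]
pushright(47): [99, 47]
popleft(): [47]
pushleft(23): [23, 47]
popright(): [23]
popleft(): []

Answer: empty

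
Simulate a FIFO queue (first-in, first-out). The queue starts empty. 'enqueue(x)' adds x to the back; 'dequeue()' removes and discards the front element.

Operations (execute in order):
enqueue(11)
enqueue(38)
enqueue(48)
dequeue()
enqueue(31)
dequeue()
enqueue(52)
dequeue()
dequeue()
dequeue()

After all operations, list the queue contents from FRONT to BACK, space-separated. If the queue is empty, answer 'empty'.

enqueue(11): [11]
enqueue(38): [11, 38]
enqueue(48): [11, 38, 48]
dequeue(): [38, 48]
enqueue(31): [38, 48, 31]
dequeue(): [48, 31]
enqueue(52): [48, 31, 52]
dequeue(): [31, 52]
dequeue(): [52]
dequeue(): []

Answer: empty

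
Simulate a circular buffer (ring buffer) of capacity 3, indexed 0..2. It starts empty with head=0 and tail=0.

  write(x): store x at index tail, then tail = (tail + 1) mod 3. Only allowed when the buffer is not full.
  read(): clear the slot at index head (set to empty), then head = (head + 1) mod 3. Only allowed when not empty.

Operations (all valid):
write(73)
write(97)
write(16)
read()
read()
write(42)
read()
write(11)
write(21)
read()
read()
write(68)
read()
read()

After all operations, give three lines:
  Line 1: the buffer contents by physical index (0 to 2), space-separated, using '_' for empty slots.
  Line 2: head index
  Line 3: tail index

Answer: _ _ _
1
1

Derivation:
write(73): buf=[73 _ _], head=0, tail=1, size=1
write(97): buf=[73 97 _], head=0, tail=2, size=2
write(16): buf=[73 97 16], head=0, tail=0, size=3
read(): buf=[_ 97 16], head=1, tail=0, size=2
read(): buf=[_ _ 16], head=2, tail=0, size=1
write(42): buf=[42 _ 16], head=2, tail=1, size=2
read(): buf=[42 _ _], head=0, tail=1, size=1
write(11): buf=[42 11 _], head=0, tail=2, size=2
write(21): buf=[42 11 21], head=0, tail=0, size=3
read(): buf=[_ 11 21], head=1, tail=0, size=2
read(): buf=[_ _ 21], head=2, tail=0, size=1
write(68): buf=[68 _ 21], head=2, tail=1, size=2
read(): buf=[68 _ _], head=0, tail=1, size=1
read(): buf=[_ _ _], head=1, tail=1, size=0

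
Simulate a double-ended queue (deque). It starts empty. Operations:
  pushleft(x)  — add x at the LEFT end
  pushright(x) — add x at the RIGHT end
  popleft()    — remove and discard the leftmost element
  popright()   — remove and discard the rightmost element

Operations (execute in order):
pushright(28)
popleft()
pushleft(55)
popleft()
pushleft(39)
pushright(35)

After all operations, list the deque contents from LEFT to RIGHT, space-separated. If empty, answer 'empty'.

pushright(28): [28]
popleft(): []
pushleft(55): [55]
popleft(): []
pushleft(39): [39]
pushright(35): [39, 35]

Answer: 39 35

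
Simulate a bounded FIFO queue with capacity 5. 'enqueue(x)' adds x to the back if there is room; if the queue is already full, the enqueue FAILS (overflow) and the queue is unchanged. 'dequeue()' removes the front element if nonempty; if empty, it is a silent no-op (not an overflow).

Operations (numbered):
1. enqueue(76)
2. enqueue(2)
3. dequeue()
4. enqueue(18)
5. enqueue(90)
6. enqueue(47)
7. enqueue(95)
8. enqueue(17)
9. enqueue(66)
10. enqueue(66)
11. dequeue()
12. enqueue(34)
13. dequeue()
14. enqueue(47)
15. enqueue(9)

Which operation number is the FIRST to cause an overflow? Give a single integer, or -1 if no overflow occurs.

Answer: 8

Derivation:
1. enqueue(76): size=1
2. enqueue(2): size=2
3. dequeue(): size=1
4. enqueue(18): size=2
5. enqueue(90): size=3
6. enqueue(47): size=4
7. enqueue(95): size=5
8. enqueue(17): size=5=cap → OVERFLOW (fail)
9. enqueue(66): size=5=cap → OVERFLOW (fail)
10. enqueue(66): size=5=cap → OVERFLOW (fail)
11. dequeue(): size=4
12. enqueue(34): size=5
13. dequeue(): size=4
14. enqueue(47): size=5
15. enqueue(9): size=5=cap → OVERFLOW (fail)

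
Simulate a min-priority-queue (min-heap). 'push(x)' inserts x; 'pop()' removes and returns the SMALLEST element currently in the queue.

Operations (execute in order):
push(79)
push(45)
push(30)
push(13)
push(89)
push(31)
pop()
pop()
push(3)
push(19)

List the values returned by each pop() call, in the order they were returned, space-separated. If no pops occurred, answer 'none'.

push(79): heap contents = [79]
push(45): heap contents = [45, 79]
push(30): heap contents = [30, 45, 79]
push(13): heap contents = [13, 30, 45, 79]
push(89): heap contents = [13, 30, 45, 79, 89]
push(31): heap contents = [13, 30, 31, 45, 79, 89]
pop() → 13: heap contents = [30, 31, 45, 79, 89]
pop() → 30: heap contents = [31, 45, 79, 89]
push(3): heap contents = [3, 31, 45, 79, 89]
push(19): heap contents = [3, 19, 31, 45, 79, 89]

Answer: 13 30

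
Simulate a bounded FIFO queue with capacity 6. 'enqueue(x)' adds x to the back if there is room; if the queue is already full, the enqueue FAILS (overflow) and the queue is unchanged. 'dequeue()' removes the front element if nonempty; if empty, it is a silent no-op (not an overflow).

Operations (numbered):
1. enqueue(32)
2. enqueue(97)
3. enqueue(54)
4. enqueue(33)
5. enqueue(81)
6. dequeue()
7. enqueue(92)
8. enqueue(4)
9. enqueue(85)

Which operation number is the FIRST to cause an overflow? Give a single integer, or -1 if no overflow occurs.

1. enqueue(32): size=1
2. enqueue(97): size=2
3. enqueue(54): size=3
4. enqueue(33): size=4
5. enqueue(81): size=5
6. dequeue(): size=4
7. enqueue(92): size=5
8. enqueue(4): size=6
9. enqueue(85): size=6=cap → OVERFLOW (fail)

Answer: 9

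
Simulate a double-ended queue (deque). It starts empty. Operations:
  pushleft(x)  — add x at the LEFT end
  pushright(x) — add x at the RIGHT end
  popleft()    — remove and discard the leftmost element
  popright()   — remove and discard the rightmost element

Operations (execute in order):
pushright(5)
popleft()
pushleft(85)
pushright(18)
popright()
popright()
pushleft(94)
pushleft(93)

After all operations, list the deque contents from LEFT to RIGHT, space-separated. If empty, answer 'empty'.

pushright(5): [5]
popleft(): []
pushleft(85): [85]
pushright(18): [85, 18]
popright(): [85]
popright(): []
pushleft(94): [94]
pushleft(93): [93, 94]

Answer: 93 94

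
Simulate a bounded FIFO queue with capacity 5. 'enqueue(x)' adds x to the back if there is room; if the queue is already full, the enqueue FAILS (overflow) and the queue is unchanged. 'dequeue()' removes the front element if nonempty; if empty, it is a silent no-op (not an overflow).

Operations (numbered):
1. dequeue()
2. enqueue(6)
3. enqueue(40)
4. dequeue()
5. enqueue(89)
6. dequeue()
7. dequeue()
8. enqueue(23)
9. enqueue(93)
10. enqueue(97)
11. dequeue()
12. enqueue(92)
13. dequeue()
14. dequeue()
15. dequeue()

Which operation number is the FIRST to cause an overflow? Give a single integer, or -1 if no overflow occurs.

1. dequeue(): empty, no-op, size=0
2. enqueue(6): size=1
3. enqueue(40): size=2
4. dequeue(): size=1
5. enqueue(89): size=2
6. dequeue(): size=1
7. dequeue(): size=0
8. enqueue(23): size=1
9. enqueue(93): size=2
10. enqueue(97): size=3
11. dequeue(): size=2
12. enqueue(92): size=3
13. dequeue(): size=2
14. dequeue(): size=1
15. dequeue(): size=0

Answer: -1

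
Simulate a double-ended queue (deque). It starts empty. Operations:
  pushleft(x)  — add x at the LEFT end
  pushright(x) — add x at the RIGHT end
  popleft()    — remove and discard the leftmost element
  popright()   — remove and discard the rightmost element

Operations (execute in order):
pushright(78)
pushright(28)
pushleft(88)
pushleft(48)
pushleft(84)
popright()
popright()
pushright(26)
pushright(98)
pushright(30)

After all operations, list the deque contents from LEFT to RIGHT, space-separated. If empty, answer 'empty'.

Answer: 84 48 88 26 98 30

Derivation:
pushright(78): [78]
pushright(28): [78, 28]
pushleft(88): [88, 78, 28]
pushleft(48): [48, 88, 78, 28]
pushleft(84): [84, 48, 88, 78, 28]
popright(): [84, 48, 88, 78]
popright(): [84, 48, 88]
pushright(26): [84, 48, 88, 26]
pushright(98): [84, 48, 88, 26, 98]
pushright(30): [84, 48, 88, 26, 98, 30]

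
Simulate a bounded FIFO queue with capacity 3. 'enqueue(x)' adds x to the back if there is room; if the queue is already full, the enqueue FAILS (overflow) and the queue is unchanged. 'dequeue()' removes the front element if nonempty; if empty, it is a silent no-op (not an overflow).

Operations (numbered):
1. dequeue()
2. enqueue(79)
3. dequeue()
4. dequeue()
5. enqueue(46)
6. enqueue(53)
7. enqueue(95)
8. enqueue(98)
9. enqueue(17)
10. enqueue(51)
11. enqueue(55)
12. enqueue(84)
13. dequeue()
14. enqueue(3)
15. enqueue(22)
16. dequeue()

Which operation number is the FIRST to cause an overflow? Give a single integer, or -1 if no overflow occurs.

1. dequeue(): empty, no-op, size=0
2. enqueue(79): size=1
3. dequeue(): size=0
4. dequeue(): empty, no-op, size=0
5. enqueue(46): size=1
6. enqueue(53): size=2
7. enqueue(95): size=3
8. enqueue(98): size=3=cap → OVERFLOW (fail)
9. enqueue(17): size=3=cap → OVERFLOW (fail)
10. enqueue(51): size=3=cap → OVERFLOW (fail)
11. enqueue(55): size=3=cap → OVERFLOW (fail)
12. enqueue(84): size=3=cap → OVERFLOW (fail)
13. dequeue(): size=2
14. enqueue(3): size=3
15. enqueue(22): size=3=cap → OVERFLOW (fail)
16. dequeue(): size=2

Answer: 8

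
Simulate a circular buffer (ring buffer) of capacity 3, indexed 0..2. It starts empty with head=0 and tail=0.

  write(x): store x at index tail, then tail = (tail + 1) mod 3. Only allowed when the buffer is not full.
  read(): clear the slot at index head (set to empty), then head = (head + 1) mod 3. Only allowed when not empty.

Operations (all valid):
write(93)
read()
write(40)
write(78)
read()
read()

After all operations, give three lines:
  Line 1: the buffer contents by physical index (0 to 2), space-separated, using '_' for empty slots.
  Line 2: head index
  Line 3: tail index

Answer: _ _ _
0
0

Derivation:
write(93): buf=[93 _ _], head=0, tail=1, size=1
read(): buf=[_ _ _], head=1, tail=1, size=0
write(40): buf=[_ 40 _], head=1, tail=2, size=1
write(78): buf=[_ 40 78], head=1, tail=0, size=2
read(): buf=[_ _ 78], head=2, tail=0, size=1
read(): buf=[_ _ _], head=0, tail=0, size=0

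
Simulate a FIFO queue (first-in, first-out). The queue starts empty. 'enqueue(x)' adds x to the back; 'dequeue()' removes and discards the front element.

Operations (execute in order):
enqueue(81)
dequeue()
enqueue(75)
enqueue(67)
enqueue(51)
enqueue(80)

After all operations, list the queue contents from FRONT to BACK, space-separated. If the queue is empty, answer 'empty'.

enqueue(81): [81]
dequeue(): []
enqueue(75): [75]
enqueue(67): [75, 67]
enqueue(51): [75, 67, 51]
enqueue(80): [75, 67, 51, 80]

Answer: 75 67 51 80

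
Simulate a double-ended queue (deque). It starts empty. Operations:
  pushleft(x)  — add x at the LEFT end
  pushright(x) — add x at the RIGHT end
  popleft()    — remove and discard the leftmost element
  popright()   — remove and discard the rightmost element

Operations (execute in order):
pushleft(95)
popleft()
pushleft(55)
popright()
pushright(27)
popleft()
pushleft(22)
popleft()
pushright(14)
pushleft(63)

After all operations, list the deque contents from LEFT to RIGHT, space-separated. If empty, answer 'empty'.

Answer: 63 14

Derivation:
pushleft(95): [95]
popleft(): []
pushleft(55): [55]
popright(): []
pushright(27): [27]
popleft(): []
pushleft(22): [22]
popleft(): []
pushright(14): [14]
pushleft(63): [63, 14]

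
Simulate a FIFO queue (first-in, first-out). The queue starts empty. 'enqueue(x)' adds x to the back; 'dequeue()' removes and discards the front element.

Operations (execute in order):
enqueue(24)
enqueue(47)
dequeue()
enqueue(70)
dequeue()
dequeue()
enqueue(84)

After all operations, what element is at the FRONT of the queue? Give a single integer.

enqueue(24): queue = [24]
enqueue(47): queue = [24, 47]
dequeue(): queue = [47]
enqueue(70): queue = [47, 70]
dequeue(): queue = [70]
dequeue(): queue = []
enqueue(84): queue = [84]

Answer: 84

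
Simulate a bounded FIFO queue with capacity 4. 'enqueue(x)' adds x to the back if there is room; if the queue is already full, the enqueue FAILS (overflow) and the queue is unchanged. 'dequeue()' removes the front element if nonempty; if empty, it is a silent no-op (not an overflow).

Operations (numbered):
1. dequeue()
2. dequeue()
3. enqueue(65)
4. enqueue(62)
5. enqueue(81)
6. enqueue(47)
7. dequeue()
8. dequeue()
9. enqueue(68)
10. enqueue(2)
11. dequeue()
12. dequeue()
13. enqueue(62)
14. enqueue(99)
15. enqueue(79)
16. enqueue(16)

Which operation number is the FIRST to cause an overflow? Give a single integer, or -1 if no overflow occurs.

Answer: 15

Derivation:
1. dequeue(): empty, no-op, size=0
2. dequeue(): empty, no-op, size=0
3. enqueue(65): size=1
4. enqueue(62): size=2
5. enqueue(81): size=3
6. enqueue(47): size=4
7. dequeue(): size=3
8. dequeue(): size=2
9. enqueue(68): size=3
10. enqueue(2): size=4
11. dequeue(): size=3
12. dequeue(): size=2
13. enqueue(62): size=3
14. enqueue(99): size=4
15. enqueue(79): size=4=cap → OVERFLOW (fail)
16. enqueue(16): size=4=cap → OVERFLOW (fail)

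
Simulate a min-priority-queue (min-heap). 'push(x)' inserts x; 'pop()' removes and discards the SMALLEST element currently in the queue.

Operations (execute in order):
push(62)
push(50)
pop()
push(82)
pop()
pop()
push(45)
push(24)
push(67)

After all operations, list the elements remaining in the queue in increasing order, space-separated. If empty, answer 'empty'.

push(62): heap contents = [62]
push(50): heap contents = [50, 62]
pop() → 50: heap contents = [62]
push(82): heap contents = [62, 82]
pop() → 62: heap contents = [82]
pop() → 82: heap contents = []
push(45): heap contents = [45]
push(24): heap contents = [24, 45]
push(67): heap contents = [24, 45, 67]

Answer: 24 45 67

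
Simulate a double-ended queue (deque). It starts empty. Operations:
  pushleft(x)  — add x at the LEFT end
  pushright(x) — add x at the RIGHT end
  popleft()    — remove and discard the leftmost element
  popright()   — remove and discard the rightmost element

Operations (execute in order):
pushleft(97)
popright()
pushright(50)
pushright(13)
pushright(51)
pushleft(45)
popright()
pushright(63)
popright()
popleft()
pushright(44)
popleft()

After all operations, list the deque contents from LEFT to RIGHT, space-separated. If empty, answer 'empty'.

Answer: 13 44

Derivation:
pushleft(97): [97]
popright(): []
pushright(50): [50]
pushright(13): [50, 13]
pushright(51): [50, 13, 51]
pushleft(45): [45, 50, 13, 51]
popright(): [45, 50, 13]
pushright(63): [45, 50, 13, 63]
popright(): [45, 50, 13]
popleft(): [50, 13]
pushright(44): [50, 13, 44]
popleft(): [13, 44]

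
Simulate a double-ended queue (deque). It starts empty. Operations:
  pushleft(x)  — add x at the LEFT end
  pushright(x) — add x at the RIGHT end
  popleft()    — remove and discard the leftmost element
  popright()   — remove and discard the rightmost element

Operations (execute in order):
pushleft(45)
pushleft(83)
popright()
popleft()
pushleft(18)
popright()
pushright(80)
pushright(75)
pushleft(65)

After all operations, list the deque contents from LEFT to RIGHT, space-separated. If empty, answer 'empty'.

Answer: 65 80 75

Derivation:
pushleft(45): [45]
pushleft(83): [83, 45]
popright(): [83]
popleft(): []
pushleft(18): [18]
popright(): []
pushright(80): [80]
pushright(75): [80, 75]
pushleft(65): [65, 80, 75]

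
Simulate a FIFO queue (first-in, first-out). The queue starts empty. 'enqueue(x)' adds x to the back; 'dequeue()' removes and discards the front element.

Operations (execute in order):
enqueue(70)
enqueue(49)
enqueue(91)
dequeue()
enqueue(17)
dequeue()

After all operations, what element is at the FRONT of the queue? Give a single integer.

enqueue(70): queue = [70]
enqueue(49): queue = [70, 49]
enqueue(91): queue = [70, 49, 91]
dequeue(): queue = [49, 91]
enqueue(17): queue = [49, 91, 17]
dequeue(): queue = [91, 17]

Answer: 91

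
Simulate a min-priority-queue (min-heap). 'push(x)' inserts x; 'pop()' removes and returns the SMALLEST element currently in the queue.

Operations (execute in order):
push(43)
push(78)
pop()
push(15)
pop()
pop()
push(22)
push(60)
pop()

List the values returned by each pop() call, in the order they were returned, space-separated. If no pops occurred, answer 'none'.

push(43): heap contents = [43]
push(78): heap contents = [43, 78]
pop() → 43: heap contents = [78]
push(15): heap contents = [15, 78]
pop() → 15: heap contents = [78]
pop() → 78: heap contents = []
push(22): heap contents = [22]
push(60): heap contents = [22, 60]
pop() → 22: heap contents = [60]

Answer: 43 15 78 22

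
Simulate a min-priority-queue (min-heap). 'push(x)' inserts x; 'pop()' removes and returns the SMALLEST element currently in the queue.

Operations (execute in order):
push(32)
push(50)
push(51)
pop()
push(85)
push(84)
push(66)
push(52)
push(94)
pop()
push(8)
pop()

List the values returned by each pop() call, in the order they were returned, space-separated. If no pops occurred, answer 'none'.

Answer: 32 50 8

Derivation:
push(32): heap contents = [32]
push(50): heap contents = [32, 50]
push(51): heap contents = [32, 50, 51]
pop() → 32: heap contents = [50, 51]
push(85): heap contents = [50, 51, 85]
push(84): heap contents = [50, 51, 84, 85]
push(66): heap contents = [50, 51, 66, 84, 85]
push(52): heap contents = [50, 51, 52, 66, 84, 85]
push(94): heap contents = [50, 51, 52, 66, 84, 85, 94]
pop() → 50: heap contents = [51, 52, 66, 84, 85, 94]
push(8): heap contents = [8, 51, 52, 66, 84, 85, 94]
pop() → 8: heap contents = [51, 52, 66, 84, 85, 94]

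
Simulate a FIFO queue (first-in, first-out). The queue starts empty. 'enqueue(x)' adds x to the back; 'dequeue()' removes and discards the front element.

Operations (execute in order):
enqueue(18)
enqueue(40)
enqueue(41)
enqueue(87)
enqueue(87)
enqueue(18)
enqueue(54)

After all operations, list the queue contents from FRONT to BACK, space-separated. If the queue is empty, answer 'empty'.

Answer: 18 40 41 87 87 18 54

Derivation:
enqueue(18): [18]
enqueue(40): [18, 40]
enqueue(41): [18, 40, 41]
enqueue(87): [18, 40, 41, 87]
enqueue(87): [18, 40, 41, 87, 87]
enqueue(18): [18, 40, 41, 87, 87, 18]
enqueue(54): [18, 40, 41, 87, 87, 18, 54]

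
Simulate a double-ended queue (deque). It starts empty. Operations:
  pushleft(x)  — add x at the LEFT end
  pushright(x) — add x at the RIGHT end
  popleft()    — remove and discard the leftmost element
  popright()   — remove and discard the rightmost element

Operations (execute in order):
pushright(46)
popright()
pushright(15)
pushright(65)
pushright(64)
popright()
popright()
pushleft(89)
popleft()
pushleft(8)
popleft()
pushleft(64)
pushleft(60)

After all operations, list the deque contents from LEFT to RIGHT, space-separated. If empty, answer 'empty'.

Answer: 60 64 15

Derivation:
pushright(46): [46]
popright(): []
pushright(15): [15]
pushright(65): [15, 65]
pushright(64): [15, 65, 64]
popright(): [15, 65]
popright(): [15]
pushleft(89): [89, 15]
popleft(): [15]
pushleft(8): [8, 15]
popleft(): [15]
pushleft(64): [64, 15]
pushleft(60): [60, 64, 15]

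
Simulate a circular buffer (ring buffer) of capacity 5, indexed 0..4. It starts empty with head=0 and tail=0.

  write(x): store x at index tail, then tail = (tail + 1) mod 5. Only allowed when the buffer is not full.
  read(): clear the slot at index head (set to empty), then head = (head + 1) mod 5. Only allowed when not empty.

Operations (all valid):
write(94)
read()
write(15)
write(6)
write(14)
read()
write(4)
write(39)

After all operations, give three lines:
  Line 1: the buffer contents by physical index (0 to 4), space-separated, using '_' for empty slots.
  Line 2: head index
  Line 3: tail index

write(94): buf=[94 _ _ _ _], head=0, tail=1, size=1
read(): buf=[_ _ _ _ _], head=1, tail=1, size=0
write(15): buf=[_ 15 _ _ _], head=1, tail=2, size=1
write(6): buf=[_ 15 6 _ _], head=1, tail=3, size=2
write(14): buf=[_ 15 6 14 _], head=1, tail=4, size=3
read(): buf=[_ _ 6 14 _], head=2, tail=4, size=2
write(4): buf=[_ _ 6 14 4], head=2, tail=0, size=3
write(39): buf=[39 _ 6 14 4], head=2, tail=1, size=4

Answer: 39 _ 6 14 4
2
1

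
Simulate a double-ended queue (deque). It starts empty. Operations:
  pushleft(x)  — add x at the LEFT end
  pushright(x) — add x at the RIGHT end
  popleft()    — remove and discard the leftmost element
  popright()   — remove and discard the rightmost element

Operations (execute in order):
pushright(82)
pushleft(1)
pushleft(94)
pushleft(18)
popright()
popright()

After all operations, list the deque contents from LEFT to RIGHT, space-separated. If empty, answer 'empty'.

Answer: 18 94

Derivation:
pushright(82): [82]
pushleft(1): [1, 82]
pushleft(94): [94, 1, 82]
pushleft(18): [18, 94, 1, 82]
popright(): [18, 94, 1]
popright(): [18, 94]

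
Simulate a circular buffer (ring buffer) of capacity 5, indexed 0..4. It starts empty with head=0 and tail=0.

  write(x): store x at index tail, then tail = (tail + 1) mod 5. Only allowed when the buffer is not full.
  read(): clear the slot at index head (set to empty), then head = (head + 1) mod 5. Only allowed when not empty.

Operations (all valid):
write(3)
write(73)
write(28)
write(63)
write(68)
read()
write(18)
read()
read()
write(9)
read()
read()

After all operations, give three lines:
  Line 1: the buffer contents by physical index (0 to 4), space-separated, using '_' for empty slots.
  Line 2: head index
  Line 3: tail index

write(3): buf=[3 _ _ _ _], head=0, tail=1, size=1
write(73): buf=[3 73 _ _ _], head=0, tail=2, size=2
write(28): buf=[3 73 28 _ _], head=0, tail=3, size=3
write(63): buf=[3 73 28 63 _], head=0, tail=4, size=4
write(68): buf=[3 73 28 63 68], head=0, tail=0, size=5
read(): buf=[_ 73 28 63 68], head=1, tail=0, size=4
write(18): buf=[18 73 28 63 68], head=1, tail=1, size=5
read(): buf=[18 _ 28 63 68], head=2, tail=1, size=4
read(): buf=[18 _ _ 63 68], head=3, tail=1, size=3
write(9): buf=[18 9 _ 63 68], head=3, tail=2, size=4
read(): buf=[18 9 _ _ 68], head=4, tail=2, size=3
read(): buf=[18 9 _ _ _], head=0, tail=2, size=2

Answer: 18 9 _ _ _
0
2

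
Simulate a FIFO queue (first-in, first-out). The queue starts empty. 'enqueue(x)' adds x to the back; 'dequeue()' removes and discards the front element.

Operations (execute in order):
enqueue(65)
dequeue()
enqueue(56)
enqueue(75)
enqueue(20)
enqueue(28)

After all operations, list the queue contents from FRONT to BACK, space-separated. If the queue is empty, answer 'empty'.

Answer: 56 75 20 28

Derivation:
enqueue(65): [65]
dequeue(): []
enqueue(56): [56]
enqueue(75): [56, 75]
enqueue(20): [56, 75, 20]
enqueue(28): [56, 75, 20, 28]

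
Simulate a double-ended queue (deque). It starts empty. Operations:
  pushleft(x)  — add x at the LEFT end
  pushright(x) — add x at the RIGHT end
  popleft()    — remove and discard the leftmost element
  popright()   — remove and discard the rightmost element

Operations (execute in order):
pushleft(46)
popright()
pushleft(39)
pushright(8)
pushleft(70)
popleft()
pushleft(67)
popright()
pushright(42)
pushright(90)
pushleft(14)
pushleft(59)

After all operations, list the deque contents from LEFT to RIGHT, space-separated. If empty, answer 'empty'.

pushleft(46): [46]
popright(): []
pushleft(39): [39]
pushright(8): [39, 8]
pushleft(70): [70, 39, 8]
popleft(): [39, 8]
pushleft(67): [67, 39, 8]
popright(): [67, 39]
pushright(42): [67, 39, 42]
pushright(90): [67, 39, 42, 90]
pushleft(14): [14, 67, 39, 42, 90]
pushleft(59): [59, 14, 67, 39, 42, 90]

Answer: 59 14 67 39 42 90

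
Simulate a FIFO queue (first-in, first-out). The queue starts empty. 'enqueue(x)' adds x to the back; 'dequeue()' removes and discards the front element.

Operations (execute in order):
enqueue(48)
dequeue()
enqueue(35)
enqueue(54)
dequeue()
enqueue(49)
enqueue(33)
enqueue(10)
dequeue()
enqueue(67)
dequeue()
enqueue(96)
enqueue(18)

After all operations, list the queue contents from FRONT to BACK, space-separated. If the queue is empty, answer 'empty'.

enqueue(48): [48]
dequeue(): []
enqueue(35): [35]
enqueue(54): [35, 54]
dequeue(): [54]
enqueue(49): [54, 49]
enqueue(33): [54, 49, 33]
enqueue(10): [54, 49, 33, 10]
dequeue(): [49, 33, 10]
enqueue(67): [49, 33, 10, 67]
dequeue(): [33, 10, 67]
enqueue(96): [33, 10, 67, 96]
enqueue(18): [33, 10, 67, 96, 18]

Answer: 33 10 67 96 18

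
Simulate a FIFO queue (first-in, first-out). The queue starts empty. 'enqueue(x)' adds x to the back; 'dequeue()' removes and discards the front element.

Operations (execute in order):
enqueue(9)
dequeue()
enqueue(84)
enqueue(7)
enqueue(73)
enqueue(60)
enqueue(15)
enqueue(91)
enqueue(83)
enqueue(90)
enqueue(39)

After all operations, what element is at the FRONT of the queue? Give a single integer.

Answer: 84

Derivation:
enqueue(9): queue = [9]
dequeue(): queue = []
enqueue(84): queue = [84]
enqueue(7): queue = [84, 7]
enqueue(73): queue = [84, 7, 73]
enqueue(60): queue = [84, 7, 73, 60]
enqueue(15): queue = [84, 7, 73, 60, 15]
enqueue(91): queue = [84, 7, 73, 60, 15, 91]
enqueue(83): queue = [84, 7, 73, 60, 15, 91, 83]
enqueue(90): queue = [84, 7, 73, 60, 15, 91, 83, 90]
enqueue(39): queue = [84, 7, 73, 60, 15, 91, 83, 90, 39]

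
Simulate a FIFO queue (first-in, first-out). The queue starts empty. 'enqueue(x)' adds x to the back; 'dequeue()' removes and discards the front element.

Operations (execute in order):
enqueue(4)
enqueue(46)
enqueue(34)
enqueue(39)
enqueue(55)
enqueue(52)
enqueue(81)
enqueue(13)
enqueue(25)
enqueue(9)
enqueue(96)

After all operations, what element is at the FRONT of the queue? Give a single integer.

enqueue(4): queue = [4]
enqueue(46): queue = [4, 46]
enqueue(34): queue = [4, 46, 34]
enqueue(39): queue = [4, 46, 34, 39]
enqueue(55): queue = [4, 46, 34, 39, 55]
enqueue(52): queue = [4, 46, 34, 39, 55, 52]
enqueue(81): queue = [4, 46, 34, 39, 55, 52, 81]
enqueue(13): queue = [4, 46, 34, 39, 55, 52, 81, 13]
enqueue(25): queue = [4, 46, 34, 39, 55, 52, 81, 13, 25]
enqueue(9): queue = [4, 46, 34, 39, 55, 52, 81, 13, 25, 9]
enqueue(96): queue = [4, 46, 34, 39, 55, 52, 81, 13, 25, 9, 96]

Answer: 4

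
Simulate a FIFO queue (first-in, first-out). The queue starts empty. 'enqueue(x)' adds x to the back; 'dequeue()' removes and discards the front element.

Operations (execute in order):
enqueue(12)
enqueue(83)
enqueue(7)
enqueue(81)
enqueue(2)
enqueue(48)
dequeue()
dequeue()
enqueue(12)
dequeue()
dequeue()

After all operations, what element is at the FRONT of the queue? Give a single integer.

Answer: 2

Derivation:
enqueue(12): queue = [12]
enqueue(83): queue = [12, 83]
enqueue(7): queue = [12, 83, 7]
enqueue(81): queue = [12, 83, 7, 81]
enqueue(2): queue = [12, 83, 7, 81, 2]
enqueue(48): queue = [12, 83, 7, 81, 2, 48]
dequeue(): queue = [83, 7, 81, 2, 48]
dequeue(): queue = [7, 81, 2, 48]
enqueue(12): queue = [7, 81, 2, 48, 12]
dequeue(): queue = [81, 2, 48, 12]
dequeue(): queue = [2, 48, 12]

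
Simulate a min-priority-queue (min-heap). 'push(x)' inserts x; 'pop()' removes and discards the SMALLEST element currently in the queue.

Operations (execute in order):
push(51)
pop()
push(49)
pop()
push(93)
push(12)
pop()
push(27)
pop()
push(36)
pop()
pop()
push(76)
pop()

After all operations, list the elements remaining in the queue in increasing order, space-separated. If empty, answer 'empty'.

push(51): heap contents = [51]
pop() → 51: heap contents = []
push(49): heap contents = [49]
pop() → 49: heap contents = []
push(93): heap contents = [93]
push(12): heap contents = [12, 93]
pop() → 12: heap contents = [93]
push(27): heap contents = [27, 93]
pop() → 27: heap contents = [93]
push(36): heap contents = [36, 93]
pop() → 36: heap contents = [93]
pop() → 93: heap contents = []
push(76): heap contents = [76]
pop() → 76: heap contents = []

Answer: empty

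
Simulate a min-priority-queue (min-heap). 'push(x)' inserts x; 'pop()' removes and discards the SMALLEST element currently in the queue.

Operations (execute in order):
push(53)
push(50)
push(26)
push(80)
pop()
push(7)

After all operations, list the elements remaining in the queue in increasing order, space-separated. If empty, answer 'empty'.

push(53): heap contents = [53]
push(50): heap contents = [50, 53]
push(26): heap contents = [26, 50, 53]
push(80): heap contents = [26, 50, 53, 80]
pop() → 26: heap contents = [50, 53, 80]
push(7): heap contents = [7, 50, 53, 80]

Answer: 7 50 53 80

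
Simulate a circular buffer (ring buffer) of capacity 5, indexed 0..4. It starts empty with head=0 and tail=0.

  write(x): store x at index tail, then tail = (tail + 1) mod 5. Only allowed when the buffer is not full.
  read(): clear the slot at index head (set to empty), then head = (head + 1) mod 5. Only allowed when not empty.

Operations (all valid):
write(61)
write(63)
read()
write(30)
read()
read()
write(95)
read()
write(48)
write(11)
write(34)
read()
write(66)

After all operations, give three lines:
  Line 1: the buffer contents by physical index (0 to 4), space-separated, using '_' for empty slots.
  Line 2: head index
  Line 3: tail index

Answer: 11 34 66 _ _
0
3

Derivation:
write(61): buf=[61 _ _ _ _], head=0, tail=1, size=1
write(63): buf=[61 63 _ _ _], head=0, tail=2, size=2
read(): buf=[_ 63 _ _ _], head=1, tail=2, size=1
write(30): buf=[_ 63 30 _ _], head=1, tail=3, size=2
read(): buf=[_ _ 30 _ _], head=2, tail=3, size=1
read(): buf=[_ _ _ _ _], head=3, tail=3, size=0
write(95): buf=[_ _ _ 95 _], head=3, tail=4, size=1
read(): buf=[_ _ _ _ _], head=4, tail=4, size=0
write(48): buf=[_ _ _ _ 48], head=4, tail=0, size=1
write(11): buf=[11 _ _ _ 48], head=4, tail=1, size=2
write(34): buf=[11 34 _ _ 48], head=4, tail=2, size=3
read(): buf=[11 34 _ _ _], head=0, tail=2, size=2
write(66): buf=[11 34 66 _ _], head=0, tail=3, size=3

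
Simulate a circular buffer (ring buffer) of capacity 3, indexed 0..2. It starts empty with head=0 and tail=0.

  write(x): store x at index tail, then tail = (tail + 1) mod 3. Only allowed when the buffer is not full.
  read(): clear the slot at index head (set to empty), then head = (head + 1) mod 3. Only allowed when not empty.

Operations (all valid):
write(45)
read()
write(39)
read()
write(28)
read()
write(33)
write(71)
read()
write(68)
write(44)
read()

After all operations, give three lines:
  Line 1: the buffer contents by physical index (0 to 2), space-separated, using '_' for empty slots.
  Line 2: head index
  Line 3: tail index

write(45): buf=[45 _ _], head=0, tail=1, size=1
read(): buf=[_ _ _], head=1, tail=1, size=0
write(39): buf=[_ 39 _], head=1, tail=2, size=1
read(): buf=[_ _ _], head=2, tail=2, size=0
write(28): buf=[_ _ 28], head=2, tail=0, size=1
read(): buf=[_ _ _], head=0, tail=0, size=0
write(33): buf=[33 _ _], head=0, tail=1, size=1
write(71): buf=[33 71 _], head=0, tail=2, size=2
read(): buf=[_ 71 _], head=1, tail=2, size=1
write(68): buf=[_ 71 68], head=1, tail=0, size=2
write(44): buf=[44 71 68], head=1, tail=1, size=3
read(): buf=[44 _ 68], head=2, tail=1, size=2

Answer: 44 _ 68
2
1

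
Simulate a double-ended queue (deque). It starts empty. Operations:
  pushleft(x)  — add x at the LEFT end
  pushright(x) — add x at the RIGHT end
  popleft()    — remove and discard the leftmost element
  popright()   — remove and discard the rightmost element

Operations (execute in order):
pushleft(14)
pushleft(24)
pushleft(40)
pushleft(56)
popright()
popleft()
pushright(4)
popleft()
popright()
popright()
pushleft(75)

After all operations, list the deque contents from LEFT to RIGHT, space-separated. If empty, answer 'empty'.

pushleft(14): [14]
pushleft(24): [24, 14]
pushleft(40): [40, 24, 14]
pushleft(56): [56, 40, 24, 14]
popright(): [56, 40, 24]
popleft(): [40, 24]
pushright(4): [40, 24, 4]
popleft(): [24, 4]
popright(): [24]
popright(): []
pushleft(75): [75]

Answer: 75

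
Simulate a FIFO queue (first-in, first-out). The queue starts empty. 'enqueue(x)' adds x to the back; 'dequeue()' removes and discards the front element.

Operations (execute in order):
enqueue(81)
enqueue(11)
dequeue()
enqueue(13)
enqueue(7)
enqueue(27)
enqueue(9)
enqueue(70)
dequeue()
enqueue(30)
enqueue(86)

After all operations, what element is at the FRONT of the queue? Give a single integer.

enqueue(81): queue = [81]
enqueue(11): queue = [81, 11]
dequeue(): queue = [11]
enqueue(13): queue = [11, 13]
enqueue(7): queue = [11, 13, 7]
enqueue(27): queue = [11, 13, 7, 27]
enqueue(9): queue = [11, 13, 7, 27, 9]
enqueue(70): queue = [11, 13, 7, 27, 9, 70]
dequeue(): queue = [13, 7, 27, 9, 70]
enqueue(30): queue = [13, 7, 27, 9, 70, 30]
enqueue(86): queue = [13, 7, 27, 9, 70, 30, 86]

Answer: 13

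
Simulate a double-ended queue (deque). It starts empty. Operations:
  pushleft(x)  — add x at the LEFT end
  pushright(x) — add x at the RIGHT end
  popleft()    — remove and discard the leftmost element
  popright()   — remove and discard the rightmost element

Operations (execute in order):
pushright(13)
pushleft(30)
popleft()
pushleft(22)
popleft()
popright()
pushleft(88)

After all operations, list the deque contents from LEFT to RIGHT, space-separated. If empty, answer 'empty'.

pushright(13): [13]
pushleft(30): [30, 13]
popleft(): [13]
pushleft(22): [22, 13]
popleft(): [13]
popright(): []
pushleft(88): [88]

Answer: 88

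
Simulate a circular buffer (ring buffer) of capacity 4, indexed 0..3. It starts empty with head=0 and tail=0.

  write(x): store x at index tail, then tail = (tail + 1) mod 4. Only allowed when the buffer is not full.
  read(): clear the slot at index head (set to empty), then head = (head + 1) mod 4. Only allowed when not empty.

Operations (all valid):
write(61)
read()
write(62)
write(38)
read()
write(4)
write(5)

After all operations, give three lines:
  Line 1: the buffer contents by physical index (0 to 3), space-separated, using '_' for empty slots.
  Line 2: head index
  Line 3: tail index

write(61): buf=[61 _ _ _], head=0, tail=1, size=1
read(): buf=[_ _ _ _], head=1, tail=1, size=0
write(62): buf=[_ 62 _ _], head=1, tail=2, size=1
write(38): buf=[_ 62 38 _], head=1, tail=3, size=2
read(): buf=[_ _ 38 _], head=2, tail=3, size=1
write(4): buf=[_ _ 38 4], head=2, tail=0, size=2
write(5): buf=[5 _ 38 4], head=2, tail=1, size=3

Answer: 5 _ 38 4
2
1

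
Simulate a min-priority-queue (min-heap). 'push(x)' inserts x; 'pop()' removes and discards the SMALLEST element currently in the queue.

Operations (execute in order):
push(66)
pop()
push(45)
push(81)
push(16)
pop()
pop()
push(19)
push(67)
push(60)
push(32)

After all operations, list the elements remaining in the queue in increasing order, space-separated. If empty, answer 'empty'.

Answer: 19 32 60 67 81

Derivation:
push(66): heap contents = [66]
pop() → 66: heap contents = []
push(45): heap contents = [45]
push(81): heap contents = [45, 81]
push(16): heap contents = [16, 45, 81]
pop() → 16: heap contents = [45, 81]
pop() → 45: heap contents = [81]
push(19): heap contents = [19, 81]
push(67): heap contents = [19, 67, 81]
push(60): heap contents = [19, 60, 67, 81]
push(32): heap contents = [19, 32, 60, 67, 81]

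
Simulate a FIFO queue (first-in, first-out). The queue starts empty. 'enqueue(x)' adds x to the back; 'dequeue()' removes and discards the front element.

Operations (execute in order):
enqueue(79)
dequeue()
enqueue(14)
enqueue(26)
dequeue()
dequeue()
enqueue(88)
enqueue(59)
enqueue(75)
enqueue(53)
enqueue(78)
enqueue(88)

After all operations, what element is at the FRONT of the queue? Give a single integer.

enqueue(79): queue = [79]
dequeue(): queue = []
enqueue(14): queue = [14]
enqueue(26): queue = [14, 26]
dequeue(): queue = [26]
dequeue(): queue = []
enqueue(88): queue = [88]
enqueue(59): queue = [88, 59]
enqueue(75): queue = [88, 59, 75]
enqueue(53): queue = [88, 59, 75, 53]
enqueue(78): queue = [88, 59, 75, 53, 78]
enqueue(88): queue = [88, 59, 75, 53, 78, 88]

Answer: 88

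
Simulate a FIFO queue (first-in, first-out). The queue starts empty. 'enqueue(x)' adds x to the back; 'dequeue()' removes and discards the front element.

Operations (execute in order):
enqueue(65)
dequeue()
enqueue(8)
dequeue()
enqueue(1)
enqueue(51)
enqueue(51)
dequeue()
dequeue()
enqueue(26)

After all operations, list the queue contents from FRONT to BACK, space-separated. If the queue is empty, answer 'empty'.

Answer: 51 26

Derivation:
enqueue(65): [65]
dequeue(): []
enqueue(8): [8]
dequeue(): []
enqueue(1): [1]
enqueue(51): [1, 51]
enqueue(51): [1, 51, 51]
dequeue(): [51, 51]
dequeue(): [51]
enqueue(26): [51, 26]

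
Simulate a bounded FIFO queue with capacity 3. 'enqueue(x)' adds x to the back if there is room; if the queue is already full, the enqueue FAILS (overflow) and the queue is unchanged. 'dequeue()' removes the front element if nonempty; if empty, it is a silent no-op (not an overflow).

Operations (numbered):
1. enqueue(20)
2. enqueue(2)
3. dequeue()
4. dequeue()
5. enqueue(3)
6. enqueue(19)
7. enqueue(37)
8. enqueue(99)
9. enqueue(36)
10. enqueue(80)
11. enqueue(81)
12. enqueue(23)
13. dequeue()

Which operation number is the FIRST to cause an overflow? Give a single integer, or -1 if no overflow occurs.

1. enqueue(20): size=1
2. enqueue(2): size=2
3. dequeue(): size=1
4. dequeue(): size=0
5. enqueue(3): size=1
6. enqueue(19): size=2
7. enqueue(37): size=3
8. enqueue(99): size=3=cap → OVERFLOW (fail)
9. enqueue(36): size=3=cap → OVERFLOW (fail)
10. enqueue(80): size=3=cap → OVERFLOW (fail)
11. enqueue(81): size=3=cap → OVERFLOW (fail)
12. enqueue(23): size=3=cap → OVERFLOW (fail)
13. dequeue(): size=2

Answer: 8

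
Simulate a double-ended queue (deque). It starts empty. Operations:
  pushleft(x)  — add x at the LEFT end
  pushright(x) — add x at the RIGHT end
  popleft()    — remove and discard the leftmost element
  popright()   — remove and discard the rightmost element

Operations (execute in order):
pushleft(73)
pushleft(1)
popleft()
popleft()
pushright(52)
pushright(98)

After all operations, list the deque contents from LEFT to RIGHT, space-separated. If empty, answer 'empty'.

pushleft(73): [73]
pushleft(1): [1, 73]
popleft(): [73]
popleft(): []
pushright(52): [52]
pushright(98): [52, 98]

Answer: 52 98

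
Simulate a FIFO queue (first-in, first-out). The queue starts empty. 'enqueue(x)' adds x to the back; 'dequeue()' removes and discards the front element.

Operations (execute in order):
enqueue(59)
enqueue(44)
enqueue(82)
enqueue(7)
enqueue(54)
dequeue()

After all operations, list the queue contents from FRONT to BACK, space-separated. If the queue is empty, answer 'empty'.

enqueue(59): [59]
enqueue(44): [59, 44]
enqueue(82): [59, 44, 82]
enqueue(7): [59, 44, 82, 7]
enqueue(54): [59, 44, 82, 7, 54]
dequeue(): [44, 82, 7, 54]

Answer: 44 82 7 54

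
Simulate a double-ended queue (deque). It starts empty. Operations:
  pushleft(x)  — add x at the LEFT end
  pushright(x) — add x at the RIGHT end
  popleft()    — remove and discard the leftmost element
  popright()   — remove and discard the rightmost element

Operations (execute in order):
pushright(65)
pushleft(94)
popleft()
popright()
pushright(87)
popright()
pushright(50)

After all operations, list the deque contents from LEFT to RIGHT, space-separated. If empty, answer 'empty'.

Answer: 50

Derivation:
pushright(65): [65]
pushleft(94): [94, 65]
popleft(): [65]
popright(): []
pushright(87): [87]
popright(): []
pushright(50): [50]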